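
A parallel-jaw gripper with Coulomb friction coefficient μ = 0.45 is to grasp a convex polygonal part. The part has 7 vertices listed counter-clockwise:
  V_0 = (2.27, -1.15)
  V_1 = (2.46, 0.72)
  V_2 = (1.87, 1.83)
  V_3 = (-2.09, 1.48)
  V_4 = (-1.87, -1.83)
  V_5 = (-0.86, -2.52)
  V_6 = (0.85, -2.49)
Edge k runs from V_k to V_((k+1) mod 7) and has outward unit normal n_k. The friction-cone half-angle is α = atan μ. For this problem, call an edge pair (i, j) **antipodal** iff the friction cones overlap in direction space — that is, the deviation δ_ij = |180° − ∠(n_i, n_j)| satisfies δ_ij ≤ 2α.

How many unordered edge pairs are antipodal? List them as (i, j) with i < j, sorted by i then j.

α = atan 0.45 = 24.23°;  2α = 48.46°
n_0 = (+0.9949, -0.1011)
n_1 = (+0.8830, +0.4693)
n_2 = (-0.0880, +0.9961)
n_3 = (-0.9978, -0.0663)
n_4 = (-0.5641, -0.8257)
n_5 = (+0.0175, -0.9998)
n_6 = (+0.6863, -0.7273)
  (0,1): δ = 146.21°  ·
  (0,2): δ = 79.15°  ·
  (0,3): δ = 9.60°  ✓
  (0,4): δ = 61.46°  ·
  (0,5): δ = 96.81°  ·
  (0,6): δ = 139.14°  ·
  (1,2): δ = 112.94°  ·
  (1,3): δ = 24.19°  ✓
  (1,4): δ = 27.67°  ✓
  (1,5): δ = 63.01°  ·
  (1,6): δ = 105.35°  ·
  (2,3): δ = 91.25°  ·
  (2,4): δ = 39.39°  ✓
  (2,5): δ = 4.05°  ✓
  (2,6): δ = 38.29°  ✓
  (3,4): δ = 128.14°  ·
  (3,5): δ = 92.80°  ·
  (3,6): δ = 50.46°  ·
  (4,5): δ = 144.66°  ·
  (4,6): δ = 102.32°  ·
  (5,6): δ = 137.67°  ·
antipodal pairs: 6

count = 6; pairs: (0,3), (1,3), (1,4), (2,4), (2,5), (2,6)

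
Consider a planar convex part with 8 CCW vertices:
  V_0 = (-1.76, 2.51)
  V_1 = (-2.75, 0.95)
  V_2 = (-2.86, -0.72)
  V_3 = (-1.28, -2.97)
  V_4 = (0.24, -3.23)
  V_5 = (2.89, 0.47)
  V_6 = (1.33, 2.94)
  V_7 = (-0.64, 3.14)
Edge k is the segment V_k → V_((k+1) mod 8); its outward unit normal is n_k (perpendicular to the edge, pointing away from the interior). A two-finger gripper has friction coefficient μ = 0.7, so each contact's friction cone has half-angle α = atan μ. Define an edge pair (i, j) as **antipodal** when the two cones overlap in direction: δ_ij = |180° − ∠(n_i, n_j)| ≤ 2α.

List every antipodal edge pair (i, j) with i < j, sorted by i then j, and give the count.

α = atan 0.7 = 34.99°;  2α = 69.98°
n_0 = (-0.8443, +0.5358)
n_1 = (-0.9978, +0.0657)
n_2 = (-0.8184, -0.5747)
n_3 = (-0.1686, -0.9857)
n_4 = (+0.8130, -0.5823)
n_5 = (+0.8455, +0.5340)
n_6 = (+0.1010, +0.9949)
n_7 = (-0.4903, +0.8716)
  (0,1): δ = 151.37°  ·
  (0,2): δ = 112.52°  ·
  (0,3): δ = 67.31°  ✓
  (0,4): δ = 3.21°  ✓
  (0,5): δ = 64.68°  ✓
  (0,6): δ = 116.60°  ·
  (0,7): δ = 151.76°  ·
  (1,2): δ = 141.15°  ·
  (1,3): δ = 95.94°  ·
  (1,4): δ = 31.84°  ✓
  (1,5): δ = 36.04°  ✓
  (1,6): δ = 87.97°  ·
  (1,7): δ = 123.13°  ·
  (2,3): δ = 134.78°  ·
  (2,4): δ = 70.69°  ·
  (2,5): δ = 2.80°  ✓
  (2,6): δ = 49.13°  ✓
  (2,7): δ = 84.28°  ·
  (3,4): δ = 115.90°  ·
  (3,5): δ = 48.02°  ✓
  (3,6): δ = 3.91°  ✓
  (3,7): δ = 39.06°  ✓
  (4,5): δ = 112.11°  ·
  (4,6): δ = 60.19°  ✓
  (4,7): δ = 25.03°  ✓
  (5,6): δ = 128.07°  ·
  (5,7): δ = 92.92°  ·
  (6,7): δ = 144.85°  ·
antipodal pairs: 12

count = 12; pairs: (0,3), (0,4), (0,5), (1,4), (1,5), (2,5), (2,6), (3,5), (3,6), (3,7), (4,6), (4,7)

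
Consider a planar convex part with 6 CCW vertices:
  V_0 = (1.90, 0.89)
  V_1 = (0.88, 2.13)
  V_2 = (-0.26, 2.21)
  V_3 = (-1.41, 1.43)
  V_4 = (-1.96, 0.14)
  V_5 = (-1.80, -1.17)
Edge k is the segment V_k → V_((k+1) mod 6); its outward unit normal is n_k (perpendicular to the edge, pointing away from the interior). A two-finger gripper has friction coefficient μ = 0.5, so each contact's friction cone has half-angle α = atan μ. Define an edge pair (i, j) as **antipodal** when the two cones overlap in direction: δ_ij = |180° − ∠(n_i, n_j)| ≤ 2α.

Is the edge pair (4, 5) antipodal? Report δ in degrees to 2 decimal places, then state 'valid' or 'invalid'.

α = atan 0.5 = 26.57°;  2α = 53.13°
edge 4: e_4 = (+0.16, -1.31);  n_4 = (-0.9926, -0.1212)
edge 5: e_5 = (+3.70, +2.06);  n_5 = (+0.4864, -0.8737)
∠(n_4, n_5) = 112.14°
δ = |180° − 112.14°| = 67.86°
67.86° > 2α = 53.13°  →  invalid

δ = 67.86°, invalid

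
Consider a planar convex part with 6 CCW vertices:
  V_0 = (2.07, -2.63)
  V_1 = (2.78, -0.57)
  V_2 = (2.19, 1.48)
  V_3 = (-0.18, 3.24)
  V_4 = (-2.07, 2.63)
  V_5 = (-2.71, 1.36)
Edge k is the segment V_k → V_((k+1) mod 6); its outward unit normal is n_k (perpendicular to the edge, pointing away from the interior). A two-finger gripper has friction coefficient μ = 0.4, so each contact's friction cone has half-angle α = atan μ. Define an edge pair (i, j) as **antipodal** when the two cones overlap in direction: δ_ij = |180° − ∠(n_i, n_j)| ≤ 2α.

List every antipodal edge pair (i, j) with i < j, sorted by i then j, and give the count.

α = atan 0.4 = 21.80°;  2α = 43.60°
n_0 = (+0.9454, -0.3258)
n_1 = (+0.9610, +0.2766)
n_2 = (+0.5962, +0.8028)
n_3 = (-0.3071, +0.9517)
n_4 = (-0.8930, +0.4500)
n_5 = (-0.6408, -0.7677)
  (0,1): δ = 144.93°  ·
  (0,2): δ = 107.58°  ·
  (0,3): δ = 53.10°  ·
  (0,4): δ = 7.73°  ✓
  (0,5): δ = 69.16°  ·
  (1,2): δ = 142.65°  ·
  (1,3): δ = 88.17°  ·
  (1,4): δ = 42.80°  ✓
  (1,5): δ = 34.09°  ✓
  (2,3): δ = 125.51°  ·
  (2,4): δ = 80.15°  ·
  (2,5): δ = 3.25°  ✓
  (3,4): δ = 134.63°  ·
  (3,5): δ = 57.74°  ·
  (4,5): δ = 103.11°  ·
antipodal pairs: 4

count = 4; pairs: (0,4), (1,4), (1,5), (2,5)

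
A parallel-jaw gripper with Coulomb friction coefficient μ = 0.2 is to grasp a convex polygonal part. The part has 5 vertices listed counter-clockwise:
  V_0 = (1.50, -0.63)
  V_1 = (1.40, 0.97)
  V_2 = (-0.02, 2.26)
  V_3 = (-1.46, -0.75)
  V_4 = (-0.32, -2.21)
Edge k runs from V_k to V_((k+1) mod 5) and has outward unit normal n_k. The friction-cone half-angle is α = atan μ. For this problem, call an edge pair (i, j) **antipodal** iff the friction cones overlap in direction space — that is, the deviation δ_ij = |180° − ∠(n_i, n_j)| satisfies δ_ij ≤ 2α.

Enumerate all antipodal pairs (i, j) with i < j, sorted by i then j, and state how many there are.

α = atan 0.2 = 11.31°;  2α = 22.62°
n_0 = (+0.9981, +0.0624)
n_1 = (+0.6724, +0.7402)
n_2 = (-0.9021, +0.4316)
n_3 = (-0.7882, -0.6154)
n_4 = (+0.6556, -0.7551)
  (0,1): δ = 135.83°  ·
  (0,2): δ = 29.14°  ·
  (0,3): δ = 34.41°  ·
  (0,4): δ = 127.39°  ·
  (1,2): δ = 73.31°  ·
  (1,3): δ = 9.76°  ✓
  (1,4): δ = 83.22°  ·
  (2,3): δ = 116.45°  ·
  (2,4): δ = 23.47°  ·
  (3,4): δ = 87.02°  ·
antipodal pairs: 1

count = 1; pairs: (1,3)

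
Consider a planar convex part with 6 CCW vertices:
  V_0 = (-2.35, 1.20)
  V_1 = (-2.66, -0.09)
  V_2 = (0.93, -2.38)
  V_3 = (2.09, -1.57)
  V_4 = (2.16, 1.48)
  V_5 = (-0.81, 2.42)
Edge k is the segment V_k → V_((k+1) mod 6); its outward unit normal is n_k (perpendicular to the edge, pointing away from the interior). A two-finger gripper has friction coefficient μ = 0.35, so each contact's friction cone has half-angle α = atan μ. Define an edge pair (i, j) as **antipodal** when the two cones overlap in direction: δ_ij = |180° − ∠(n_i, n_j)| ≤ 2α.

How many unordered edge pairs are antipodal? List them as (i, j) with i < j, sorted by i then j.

α = atan 0.35 = 19.29°;  2α = 38.58°
n_0 = (-0.9723, +0.2337)
n_1 = (-0.5378, -0.8431)
n_2 = (+0.5725, -0.8199)
n_3 = (+0.9997, -0.0229)
n_4 = (+0.3017, +0.9534)
n_5 = (-0.6210, +0.7838)
  (0,1): δ = 109.02°  ·
  (0,2): δ = 41.56°  ·
  (0,3): δ = 12.20°  ✓
  (0,4): δ = 85.95°  ·
  (0,5): δ = 141.90°  ·
  (1,2): δ = 112.54°  ·
  (1,3): δ = 58.78°  ·
  (1,4): δ = 14.97°  ✓
  (1,5): δ = 70.92°  ·
  (2,3): δ = 126.24°  ·
  (2,4): δ = 52.49°  ·
  (2,5): δ = 3.46°  ✓
  (3,4): δ = 106.25°  ·
  (3,5): δ = 50.30°  ·
  (4,5): δ = 124.05°  ·
antipodal pairs: 3

count = 3; pairs: (0,3), (1,4), (2,5)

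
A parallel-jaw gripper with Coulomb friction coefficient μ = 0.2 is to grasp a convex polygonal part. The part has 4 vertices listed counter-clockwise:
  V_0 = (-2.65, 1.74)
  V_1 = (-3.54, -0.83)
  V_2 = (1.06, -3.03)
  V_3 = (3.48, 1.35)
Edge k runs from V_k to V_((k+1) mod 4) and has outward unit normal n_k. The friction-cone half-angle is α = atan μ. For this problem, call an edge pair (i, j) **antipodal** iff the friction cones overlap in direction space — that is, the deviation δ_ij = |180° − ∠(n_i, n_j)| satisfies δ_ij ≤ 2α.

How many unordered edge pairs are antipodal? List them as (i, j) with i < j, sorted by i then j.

count = 2; pairs: (0,2), (1,3)

α = atan 0.2 = 11.31°;  2α = 22.62°
n_0 = (-0.9449, +0.3272)
n_1 = (-0.4315, -0.9021)
n_2 = (+0.8753, -0.4836)
n_3 = (+0.0635, +0.9980)
  (0,1): δ = 96.46°  ·
  (0,2): δ = 9.82°  ✓
  (0,3): δ = 105.46°  ·
  (1,2): δ = 93.36°  ·
  (1,3): δ = 21.92°  ✓
  (2,3): δ = 64.72°  ·
antipodal pairs: 2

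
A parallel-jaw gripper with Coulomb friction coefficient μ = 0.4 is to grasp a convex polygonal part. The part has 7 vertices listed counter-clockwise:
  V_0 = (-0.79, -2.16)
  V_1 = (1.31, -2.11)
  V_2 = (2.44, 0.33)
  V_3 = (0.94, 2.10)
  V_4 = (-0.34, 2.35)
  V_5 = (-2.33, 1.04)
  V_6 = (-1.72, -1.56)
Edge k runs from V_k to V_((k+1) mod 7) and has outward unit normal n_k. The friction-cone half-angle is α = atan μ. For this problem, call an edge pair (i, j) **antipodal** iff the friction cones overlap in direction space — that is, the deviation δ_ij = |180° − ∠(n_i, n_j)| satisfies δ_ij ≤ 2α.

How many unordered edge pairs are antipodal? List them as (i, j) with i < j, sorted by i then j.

α = atan 0.4 = 21.80°;  2α = 43.60°
n_0 = (+0.0238, -0.9997)
n_1 = (+0.9074, -0.4202)
n_2 = (+0.7629, +0.6465)
n_3 = (+0.1917, +0.9815)
n_4 = (-0.5498, +0.8353)
n_5 = (-0.9736, -0.2284)
n_6 = (-0.5421, -0.8403)
  (0,1): δ = 116.21°  ·
  (0,2): δ = 51.08°  ·
  (0,3): δ = 12.42°  ✓
  (0,4): δ = 31.99°  ✓
  (0,5): δ = 101.84°  ·
  (0,6): δ = 145.81°  ·
  (1,2): δ = 114.87°  ·
  (1,3): δ = 76.20°  ·
  (1,4): δ = 31.79°  ✓
  (1,5): δ = 38.05°  ✓
  (1,6): δ = 82.02°  ·
  (2,3): δ = 141.33°  ·
  (2,4): δ = 96.92°  ·
  (2,5): δ = 27.08°  ✓
  (2,6): δ = 16.89°  ✓
  (3,4): δ = 135.59°  ·
  (3,5): δ = 65.74°  ·
  (3,6): δ = 21.78°  ✓
  (4,5): δ = 110.15°  ·
  (4,6): δ = 66.19°  ·
  (5,6): δ = 136.03°  ·
antipodal pairs: 7

count = 7; pairs: (0,3), (0,4), (1,4), (1,5), (2,5), (2,6), (3,6)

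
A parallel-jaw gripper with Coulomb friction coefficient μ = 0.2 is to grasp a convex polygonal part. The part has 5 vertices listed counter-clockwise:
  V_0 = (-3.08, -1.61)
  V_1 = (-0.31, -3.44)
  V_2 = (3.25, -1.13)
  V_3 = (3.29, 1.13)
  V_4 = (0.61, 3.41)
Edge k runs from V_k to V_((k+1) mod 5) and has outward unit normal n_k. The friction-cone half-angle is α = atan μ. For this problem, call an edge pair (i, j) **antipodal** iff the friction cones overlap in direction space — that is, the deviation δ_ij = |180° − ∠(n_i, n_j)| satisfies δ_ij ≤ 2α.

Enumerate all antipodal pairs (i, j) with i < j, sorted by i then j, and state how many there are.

α = atan 0.2 = 11.31°;  2α = 22.62°
n_0 = (-0.5512, -0.8344)
n_1 = (+0.5443, -0.8389)
n_2 = (+0.9998, -0.0177)
n_3 = (+0.6480, +0.7617)
n_4 = (-0.8057, +0.5923)
  (0,1): δ = 113.57°  ·
  (0,2): δ = 57.56°  ·
  (0,3): δ = 6.94°  ✓
  (0,4): δ = 87.13°  ·
  (1,2): δ = 123.99°  ·
  (1,3): δ = 73.37°  ·
  (1,4): δ = 20.70°  ✓
  (2,3): δ = 129.38°  ·
  (2,4): δ = 35.30°  ·
  (3,4): δ = 85.93°  ·
antipodal pairs: 2

count = 2; pairs: (0,3), (1,4)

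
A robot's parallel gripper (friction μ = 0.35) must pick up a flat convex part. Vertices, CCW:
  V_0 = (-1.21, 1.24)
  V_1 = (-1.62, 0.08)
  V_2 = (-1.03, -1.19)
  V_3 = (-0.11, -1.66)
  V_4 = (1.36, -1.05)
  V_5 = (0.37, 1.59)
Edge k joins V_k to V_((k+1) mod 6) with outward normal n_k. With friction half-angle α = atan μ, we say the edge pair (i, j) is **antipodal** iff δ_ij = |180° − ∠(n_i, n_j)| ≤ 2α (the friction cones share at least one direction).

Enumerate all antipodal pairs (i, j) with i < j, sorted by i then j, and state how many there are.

α = atan 0.35 = 19.29°;  2α = 38.58°
n_0 = (-0.9428, +0.3332)
n_1 = (-0.9069, -0.4213)
n_2 = (-0.4549, -0.8905)
n_3 = (+0.3833, -0.9236)
n_4 = (+0.9363, +0.3511)
n_5 = (-0.2163, +0.9763)
  (0,1): δ = 135.62°  ·
  (0,2): δ = 97.60°  ·
  (0,3): δ = 48.00°  ·
  (0,4): δ = 40.02°  ·
  (0,5): δ = 121.96°  ·
  (1,2): δ = 141.98°  ·
  (1,3): δ = 92.38°  ·
  (1,4): δ = 4.36°  ✓
  (1,5): δ = 77.57°  ·
  (2,3): δ = 130.40°  ·
  (2,4): δ = 42.38°  ·
  (2,5): δ = 39.55°  ·
  (3,4): δ = 91.98°  ·
  (3,5): δ = 10.05°  ✓
  (4,5): δ = 98.07°  ·
antipodal pairs: 2

count = 2; pairs: (1,4), (3,5)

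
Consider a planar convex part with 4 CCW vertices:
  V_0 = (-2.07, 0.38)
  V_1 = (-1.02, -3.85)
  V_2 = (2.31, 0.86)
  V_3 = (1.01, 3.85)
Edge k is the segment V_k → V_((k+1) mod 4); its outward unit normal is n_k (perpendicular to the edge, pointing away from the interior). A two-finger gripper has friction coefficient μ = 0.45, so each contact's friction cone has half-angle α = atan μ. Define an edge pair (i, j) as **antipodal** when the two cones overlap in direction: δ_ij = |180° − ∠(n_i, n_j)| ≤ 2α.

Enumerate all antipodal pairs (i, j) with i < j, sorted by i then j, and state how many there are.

α = atan 0.45 = 24.23°;  2α = 48.46°
n_0 = (-0.9705, -0.2409)
n_1 = (+0.8165, -0.5773)
n_2 = (+0.9171, +0.3987)
n_3 = (-0.7479, +0.6638)
  (0,1): δ = 49.20°  ·
  (0,2): δ = 9.56°  ✓
  (0,3): δ = 124.47°  ·
  (1,2): δ = 121.24°  ·
  (1,3): δ = 6.33°  ✓
  (2,3): δ = 65.09°  ·
antipodal pairs: 2

count = 2; pairs: (0,2), (1,3)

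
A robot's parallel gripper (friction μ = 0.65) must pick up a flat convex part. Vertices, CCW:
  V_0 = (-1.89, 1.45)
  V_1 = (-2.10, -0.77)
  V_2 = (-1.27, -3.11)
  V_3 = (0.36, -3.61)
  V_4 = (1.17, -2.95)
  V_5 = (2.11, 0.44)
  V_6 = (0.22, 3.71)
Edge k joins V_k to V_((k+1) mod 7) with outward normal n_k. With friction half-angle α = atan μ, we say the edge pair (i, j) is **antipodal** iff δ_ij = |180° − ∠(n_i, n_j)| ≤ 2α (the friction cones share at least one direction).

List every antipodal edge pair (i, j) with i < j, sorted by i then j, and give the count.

count = 9; pairs: (0,3), (0,4), (0,5), (1,4), (1,5), (2,5), (2,6), (3,6), (4,6)

α = atan 0.65 = 33.02°;  2α = 66.05°
n_0 = (-0.9956, +0.0942)
n_1 = (-0.9425, -0.3343)
n_2 = (-0.2933, -0.9560)
n_3 = (+0.6317, -0.7752)
n_4 = (+0.9636, -0.2672)
n_5 = (+0.8658, +0.5004)
n_6 = (-0.7309, +0.6824)
  (0,1): δ = 155.07°  ·
  (0,2): δ = 101.65°  ·
  (0,3): δ = 45.42°  ✓
  (0,4): δ = 10.09°  ✓
  (0,5): δ = 35.43°  ✓
  (0,6): δ = 142.37°  ·
  (1,2): δ = 126.58°  ·
  (1,3): δ = 70.36°  ·
  (1,4): δ = 35.03°  ✓
  (1,5): δ = 10.50°  ✓
  (1,6): δ = 117.44°  ·
  (2,3): δ = 123.77°  ·
  (2,4): δ = 88.44°  ·
  (2,5): δ = 42.92°  ✓
  (2,6): δ = 64.02°  ✓
  (3,4): δ = 144.67°  ·
  (3,5): δ = 99.15°  ·
  (3,6): δ = 7.79°  ✓
  (4,5): δ = 134.47°  ·
  (4,6): δ = 27.54°  ✓
  (5,6): δ = 73.06°  ·
antipodal pairs: 9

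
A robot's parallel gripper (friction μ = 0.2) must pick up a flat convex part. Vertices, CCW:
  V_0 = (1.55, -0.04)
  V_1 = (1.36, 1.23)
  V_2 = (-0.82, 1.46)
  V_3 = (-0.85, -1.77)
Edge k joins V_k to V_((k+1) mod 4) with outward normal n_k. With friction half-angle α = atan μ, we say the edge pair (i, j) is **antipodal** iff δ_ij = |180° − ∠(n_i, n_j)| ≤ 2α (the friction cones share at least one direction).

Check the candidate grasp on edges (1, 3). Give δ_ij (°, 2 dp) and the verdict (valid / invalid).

α = atan 0.2 = 11.31°;  2α = 22.62°
edge 1: e_1 = (-2.18, +0.23);  n_1 = (+0.1049, +0.9945)
edge 3: e_3 = (+2.40, +1.73);  n_3 = (+0.5847, -0.8112)
∠(n_1, n_3) = 138.19°
δ = |180° − 138.19°| = 41.81°
41.81° > 2α = 22.62°  →  invalid

δ = 41.81°, invalid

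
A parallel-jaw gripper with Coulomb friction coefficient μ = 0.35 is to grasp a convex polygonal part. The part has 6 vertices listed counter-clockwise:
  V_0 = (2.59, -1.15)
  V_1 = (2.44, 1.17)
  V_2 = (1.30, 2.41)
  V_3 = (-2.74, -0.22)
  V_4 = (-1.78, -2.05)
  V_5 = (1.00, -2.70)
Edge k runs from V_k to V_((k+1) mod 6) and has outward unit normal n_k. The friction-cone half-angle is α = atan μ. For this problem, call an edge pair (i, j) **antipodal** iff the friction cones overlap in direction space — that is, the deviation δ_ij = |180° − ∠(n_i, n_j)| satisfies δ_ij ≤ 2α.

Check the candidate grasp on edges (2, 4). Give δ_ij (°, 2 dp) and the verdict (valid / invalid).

δ = 46.22°, invalid

α = atan 0.35 = 19.29°;  2α = 38.58°
edge 2: e_2 = (-4.04, -2.63);  n_2 = (-0.5456, +0.8381)
edge 4: e_4 = (+2.78, -0.65);  n_4 = (-0.2277, -0.9737)
∠(n_2, n_4) = 133.78°
δ = |180° − 133.78°| = 46.22°
46.22° > 2α = 38.58°  →  invalid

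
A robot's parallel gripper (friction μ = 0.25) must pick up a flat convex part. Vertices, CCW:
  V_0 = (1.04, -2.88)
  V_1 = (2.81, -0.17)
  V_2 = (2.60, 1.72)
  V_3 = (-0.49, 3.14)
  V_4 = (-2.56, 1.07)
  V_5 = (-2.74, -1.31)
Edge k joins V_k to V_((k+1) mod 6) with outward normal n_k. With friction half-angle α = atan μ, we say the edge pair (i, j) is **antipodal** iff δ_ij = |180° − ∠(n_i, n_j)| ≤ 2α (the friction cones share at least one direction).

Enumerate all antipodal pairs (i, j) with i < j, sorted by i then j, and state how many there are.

α = atan 0.25 = 14.04°;  2α = 28.07°
n_0 = (+0.8372, -0.5468)
n_1 = (+0.9939, +0.1104)
n_2 = (+0.4176, +0.9086)
n_3 = (-0.7071, +0.7071)
n_4 = (-0.9972, +0.0754)
n_5 = (-0.3836, -0.9235)
  (0,1): δ = 140.51°  ·
  (0,2): δ = 81.53°  ·
  (0,3): δ = 11.85°  ✓
  (0,4): δ = 28.82°  ·
  (0,5): δ = 100.59°  ·
  (1,2): δ = 121.02°  ·
  (1,3): δ = 51.34°  ·
  (1,4): δ = 10.67°  ✓
  (1,5): δ = 61.10°  ·
  (2,3): δ = 110.32°  ·
  (2,4): δ = 69.64°  ·
  (2,5): δ = 2.13°  ✓
  (3,4): δ = 139.33°  ·
  (3,5): δ = 67.56°  ·
  (4,5): δ = 108.23°  ·
antipodal pairs: 3

count = 3; pairs: (0,3), (1,4), (2,5)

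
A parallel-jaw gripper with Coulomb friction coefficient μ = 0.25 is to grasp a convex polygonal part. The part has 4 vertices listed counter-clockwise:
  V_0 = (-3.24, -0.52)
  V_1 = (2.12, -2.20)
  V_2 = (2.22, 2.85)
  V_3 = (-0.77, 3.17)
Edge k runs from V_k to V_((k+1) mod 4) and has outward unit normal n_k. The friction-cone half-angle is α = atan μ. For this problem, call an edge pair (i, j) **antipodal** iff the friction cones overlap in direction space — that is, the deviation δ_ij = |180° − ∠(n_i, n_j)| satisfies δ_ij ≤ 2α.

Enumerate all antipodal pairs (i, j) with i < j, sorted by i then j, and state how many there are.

count = 1; pairs: (0,2)

α = atan 0.25 = 14.04°;  2α = 28.07°
n_0 = (-0.2991, -0.9542)
n_1 = (+0.9998, -0.0198)
n_2 = (+0.1064, +0.9943)
n_3 = (-0.8310, +0.5563)
  (0,1): δ = 73.73°  ·
  (0,2): δ = 11.29°  ✓
  (0,3): δ = 73.61°  ·
  (1,2): δ = 94.97°  ·
  (1,3): δ = 32.66°  ·
  (2,3): δ = 117.69°  ·
antipodal pairs: 1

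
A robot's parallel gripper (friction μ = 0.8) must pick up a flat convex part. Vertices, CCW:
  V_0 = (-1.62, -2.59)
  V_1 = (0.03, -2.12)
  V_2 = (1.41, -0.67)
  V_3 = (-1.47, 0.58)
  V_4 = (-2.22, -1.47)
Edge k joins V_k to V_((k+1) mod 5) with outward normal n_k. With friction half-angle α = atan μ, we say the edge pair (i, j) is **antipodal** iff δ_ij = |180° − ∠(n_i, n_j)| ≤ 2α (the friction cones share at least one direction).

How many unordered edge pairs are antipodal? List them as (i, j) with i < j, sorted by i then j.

count = 6; pairs: (0,2), (0,3), (1,2), (1,3), (1,4), (2,4)

α = atan 0.8 = 38.66°;  2α = 77.32°
n_0 = (+0.2740, -0.9617)
n_1 = (+0.7244, -0.6894)
n_2 = (+0.3981, +0.9173)
n_3 = (-0.9391, +0.3436)
n_4 = (-0.8815, -0.4722)
  (0,1): δ = 149.48°  ·
  (0,2): δ = 39.36°  ✓
  (0,3): δ = 54.01°  ✓
  (0,4): δ = 102.28°  ·
  (1,2): δ = 69.88°  ✓
  (1,3): δ = 23.49°  ✓
  (1,4): δ = 71.76°  ✓
  (2,3): δ = 86.63°  ·
  (2,4): δ = 38.36°  ✓
  (3,4): δ = 131.73°  ·
antipodal pairs: 6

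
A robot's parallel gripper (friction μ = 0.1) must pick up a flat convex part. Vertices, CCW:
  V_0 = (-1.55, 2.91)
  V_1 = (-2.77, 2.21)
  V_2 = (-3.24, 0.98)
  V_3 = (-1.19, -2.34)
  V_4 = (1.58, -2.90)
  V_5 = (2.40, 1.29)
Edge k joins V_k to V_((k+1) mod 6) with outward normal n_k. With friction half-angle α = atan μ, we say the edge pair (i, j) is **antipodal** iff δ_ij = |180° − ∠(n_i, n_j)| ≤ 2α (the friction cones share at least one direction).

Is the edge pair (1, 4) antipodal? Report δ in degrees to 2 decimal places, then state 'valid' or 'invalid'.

α = atan 0.1 = 5.71°;  2α = 11.42°
edge 1: e_1 = (-0.47, -1.23);  n_1 = (-0.9341, +0.3569)
edge 4: e_4 = (+0.82, +4.19);  n_4 = (+0.9814, -0.1921)
∠(n_1, n_4) = 170.16°
δ = |180° − 170.16°| = 9.84°
9.84° ≤ 2α = 11.42°  →  valid

δ = 9.84°, valid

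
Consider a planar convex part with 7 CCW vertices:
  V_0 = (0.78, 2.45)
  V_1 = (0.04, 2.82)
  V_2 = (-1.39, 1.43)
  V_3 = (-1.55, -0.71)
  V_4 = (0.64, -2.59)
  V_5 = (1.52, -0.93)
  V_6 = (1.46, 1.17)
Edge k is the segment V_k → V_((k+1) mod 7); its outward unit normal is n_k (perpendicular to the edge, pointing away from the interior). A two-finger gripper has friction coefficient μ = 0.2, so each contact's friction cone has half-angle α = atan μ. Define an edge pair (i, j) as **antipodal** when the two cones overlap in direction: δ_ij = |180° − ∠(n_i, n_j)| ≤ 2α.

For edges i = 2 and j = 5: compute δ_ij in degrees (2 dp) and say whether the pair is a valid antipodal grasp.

α = atan 0.2 = 11.31°;  2α = 22.62°
edge 2: e_2 = (-0.16, -2.14);  n_2 = (-0.9972, +0.0746)
edge 5: e_5 = (-0.06, +2.10);  n_5 = (+0.9996, +0.0286)
∠(n_2, n_5) = 174.09°
δ = |180° − 174.09°| = 5.91°
5.91° ≤ 2α = 22.62°  →  valid

δ = 5.91°, valid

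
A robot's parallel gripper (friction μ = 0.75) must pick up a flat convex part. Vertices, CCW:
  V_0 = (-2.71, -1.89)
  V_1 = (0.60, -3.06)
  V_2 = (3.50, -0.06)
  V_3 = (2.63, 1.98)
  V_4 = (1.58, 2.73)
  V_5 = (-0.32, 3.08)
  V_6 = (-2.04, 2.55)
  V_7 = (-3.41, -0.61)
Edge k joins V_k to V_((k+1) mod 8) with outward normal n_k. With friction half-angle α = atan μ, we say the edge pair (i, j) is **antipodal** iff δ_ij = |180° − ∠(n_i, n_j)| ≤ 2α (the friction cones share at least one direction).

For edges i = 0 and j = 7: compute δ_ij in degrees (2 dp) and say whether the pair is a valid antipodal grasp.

α = atan 0.75 = 36.87°;  2α = 73.74°
edge 0: e_0 = (+3.31, -1.17);  n_0 = (-0.3333, -0.9428)
edge 7: e_7 = (+0.70, -1.28);  n_7 = (-0.8774, -0.4798)
∠(n_0, n_7) = 41.86°
δ = |180° − 41.86°| = 138.14°
138.14° > 2α = 73.74°  →  invalid

δ = 138.14°, invalid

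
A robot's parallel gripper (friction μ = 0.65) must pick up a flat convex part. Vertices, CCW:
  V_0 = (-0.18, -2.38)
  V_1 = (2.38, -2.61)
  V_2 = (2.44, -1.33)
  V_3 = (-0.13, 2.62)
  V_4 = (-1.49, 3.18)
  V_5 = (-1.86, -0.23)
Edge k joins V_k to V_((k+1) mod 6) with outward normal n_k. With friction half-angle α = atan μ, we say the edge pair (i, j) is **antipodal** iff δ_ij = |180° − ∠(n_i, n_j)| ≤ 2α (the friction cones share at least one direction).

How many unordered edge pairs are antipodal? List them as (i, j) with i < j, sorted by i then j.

count = 7; pairs: (0,2), (0,3), (1,4), (1,5), (2,4), (2,5), (3,5)

α = atan 0.65 = 33.02°;  2α = 66.05°
n_0 = (-0.0895, -0.9960)
n_1 = (+0.9989, -0.0468)
n_2 = (+0.8382, +0.5454)
n_3 = (+0.3807, +0.9247)
n_4 = (-0.9942, +0.1079)
n_5 = (-0.7880, -0.6157)
  (0,1): δ = 87.55°  ·
  (0,2): δ = 51.82°  ✓
  (0,3): δ = 17.25°  ✓
  (0,4): δ = 88.94°  ·
  (0,5): δ = 133.14°  ·
  (1,2): δ = 144.27°  ·
  (1,3): δ = 109.70°  ·
  (1,4): δ = 3.51°  ✓
  (1,5): δ = 40.69°  ✓
  (2,3): δ = 145.43°  ·
  (2,4): δ = 39.24°  ✓
  (2,5): δ = 4.95°  ✓
  (3,4): δ = 73.81°  ·
  (3,5): δ = 29.62°  ✓
  (4,5): δ = 135.80°  ·
antipodal pairs: 7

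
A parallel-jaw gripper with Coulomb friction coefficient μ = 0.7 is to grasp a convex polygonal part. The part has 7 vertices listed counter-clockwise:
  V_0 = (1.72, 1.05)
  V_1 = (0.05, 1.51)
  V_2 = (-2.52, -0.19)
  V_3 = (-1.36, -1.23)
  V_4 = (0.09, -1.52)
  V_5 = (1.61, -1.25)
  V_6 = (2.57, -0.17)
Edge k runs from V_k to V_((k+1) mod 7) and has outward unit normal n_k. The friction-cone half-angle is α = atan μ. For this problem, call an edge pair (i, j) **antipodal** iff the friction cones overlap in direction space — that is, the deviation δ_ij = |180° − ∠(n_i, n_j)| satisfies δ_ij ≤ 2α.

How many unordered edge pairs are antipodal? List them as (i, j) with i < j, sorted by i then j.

α = atan 0.7 = 34.99°;  2α = 69.98°
n_0 = (+0.2656, +0.9641)
n_1 = (-0.5517, +0.8340)
n_2 = (-0.6675, -0.7446)
n_3 = (-0.1961, -0.9806)
n_4 = (+0.1749, -0.9846)
n_5 = (+0.7474, -0.6644)
n_6 = (+0.8205, +0.5717)
  (0,1): δ = 131.12°  ·
  (0,2): δ = 26.48°  ✓
  (0,3): δ = 4.09°  ✓
  (0,4): δ = 25.47°  ✓
  (0,5): δ = 63.77°  ✓
  (0,6): δ = 140.27°  ·
  (1,2): δ = 75.36°  ·
  (1,3): δ = 44.79°  ✓
  (1,4): δ = 23.41°  ✓
  (1,5): δ = 14.88°  ✓
  (1,6): δ = 91.38°  ·
  (2,3): δ = 149.43°  ·
  (2,4): δ = 128.05°  ·
  (2,5): δ = 89.76°  ·
  (2,6): δ = 13.26°  ✓
  (3,4): δ = 158.62°  ·
  (3,5): δ = 120.32°  ·
  (3,6): δ = 43.82°  ✓
  (4,5): δ = 141.71°  ·
  (4,6): δ = 65.21°  ✓
  (5,6): δ = 103.50°  ·
antipodal pairs: 10

count = 10; pairs: (0,2), (0,3), (0,4), (0,5), (1,3), (1,4), (1,5), (2,6), (3,6), (4,6)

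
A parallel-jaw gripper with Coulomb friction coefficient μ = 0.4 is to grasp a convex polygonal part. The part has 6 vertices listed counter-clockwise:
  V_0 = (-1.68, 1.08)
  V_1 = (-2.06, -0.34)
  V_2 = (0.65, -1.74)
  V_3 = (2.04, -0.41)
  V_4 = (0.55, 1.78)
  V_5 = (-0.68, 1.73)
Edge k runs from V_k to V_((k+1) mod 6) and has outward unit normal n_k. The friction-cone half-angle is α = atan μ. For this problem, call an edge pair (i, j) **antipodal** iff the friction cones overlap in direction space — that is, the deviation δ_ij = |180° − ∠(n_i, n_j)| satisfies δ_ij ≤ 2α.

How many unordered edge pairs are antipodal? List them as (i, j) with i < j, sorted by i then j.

α = atan 0.4 = 21.80°;  2α = 43.60°
n_0 = (-0.9660, +0.2585)
n_1 = (-0.4590, -0.8884)
n_2 = (+0.6913, -0.7225)
n_3 = (+0.8268, +0.5625)
n_4 = (-0.0406, +0.9992)
n_5 = (-0.5450, +0.8384)
  (0,1): δ = 102.34°  ·
  (0,2): δ = 31.28°  ✓
  (0,3): δ = 49.21°  ·
  (0,4): δ = 107.31°  ·
  (0,5): δ = 138.01°  ·
  (1,2): δ = 108.94°  ·
  (1,3): δ = 28.45°  ✓
  (1,4): δ = 29.65°  ✓
  (1,5): δ = 60.34°  ·
  (2,3): δ = 99.51°  ·
  (2,4): δ = 41.41°  ✓
  (2,5): δ = 10.71°  ✓
  (3,4): δ = 121.90°  ·
  (3,5): δ = 91.21°  ·
  (4,5): δ = 149.30°  ·
antipodal pairs: 5

count = 5; pairs: (0,2), (1,3), (1,4), (2,4), (2,5)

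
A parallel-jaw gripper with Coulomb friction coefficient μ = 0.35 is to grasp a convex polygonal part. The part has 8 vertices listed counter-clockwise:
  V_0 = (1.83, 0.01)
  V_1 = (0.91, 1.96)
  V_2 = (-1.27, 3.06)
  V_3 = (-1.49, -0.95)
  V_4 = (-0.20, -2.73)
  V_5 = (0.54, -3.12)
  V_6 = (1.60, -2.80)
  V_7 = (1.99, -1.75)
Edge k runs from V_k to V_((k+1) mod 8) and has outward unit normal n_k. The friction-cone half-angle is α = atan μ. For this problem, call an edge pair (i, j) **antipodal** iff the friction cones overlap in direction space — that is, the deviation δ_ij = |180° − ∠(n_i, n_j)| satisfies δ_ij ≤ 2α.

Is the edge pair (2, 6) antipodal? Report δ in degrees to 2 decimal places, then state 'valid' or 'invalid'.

α = atan 0.35 = 19.29°;  2α = 38.58°
edge 2: e_2 = (-0.22, -4.01);  n_2 = (-0.9985, +0.0548)
edge 6: e_6 = (+0.39, +1.05);  n_6 = (+0.9374, -0.3482)
∠(n_2, n_6) = 162.76°
δ = |180° − 162.76°| = 17.24°
17.24° ≤ 2α = 38.58°  →  valid

δ = 17.24°, valid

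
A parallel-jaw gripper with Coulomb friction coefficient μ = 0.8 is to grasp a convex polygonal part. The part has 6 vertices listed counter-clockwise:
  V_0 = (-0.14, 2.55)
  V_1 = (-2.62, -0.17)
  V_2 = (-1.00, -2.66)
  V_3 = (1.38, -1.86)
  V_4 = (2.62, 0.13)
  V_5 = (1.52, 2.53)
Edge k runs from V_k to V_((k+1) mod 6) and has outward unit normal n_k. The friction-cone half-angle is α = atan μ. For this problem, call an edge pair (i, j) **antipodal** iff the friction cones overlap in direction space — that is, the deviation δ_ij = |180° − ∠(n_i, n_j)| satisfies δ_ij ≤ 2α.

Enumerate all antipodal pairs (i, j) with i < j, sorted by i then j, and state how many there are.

α = atan 0.8 = 38.66°;  2α = 77.32°
n_0 = (-0.7390, +0.6738)
n_1 = (-0.8382, -0.5453)
n_2 = (+0.3186, -0.9479)
n_3 = (+0.8487, -0.5288)
n_4 = (+0.9091, +0.4167)
n_5 = (+0.0120, +0.9999)
  (0,1): δ = 104.59°  ·
  (0,2): δ = 29.06°  ✓
  (0,3): δ = 10.43°  ✓
  (0,4): δ = 66.98°  ✓
  (0,5): δ = 131.67°  ·
  (1,2): δ = 104.47°  ·
  (1,3): δ = 64.98°  ✓
  (1,4): δ = 8.42°  ✓
  (1,5): δ = 56.26°  ✓
  (2,3): δ = 140.51°  ·
  (2,4): δ = 83.96°  ·
  (2,5): δ = 19.27°  ✓
  (3,4): δ = 123.45°  ·
  (3,5): δ = 58.76°  ✓
  (4,5): δ = 115.31°  ·
antipodal pairs: 8

count = 8; pairs: (0,2), (0,3), (0,4), (1,3), (1,4), (1,5), (2,5), (3,5)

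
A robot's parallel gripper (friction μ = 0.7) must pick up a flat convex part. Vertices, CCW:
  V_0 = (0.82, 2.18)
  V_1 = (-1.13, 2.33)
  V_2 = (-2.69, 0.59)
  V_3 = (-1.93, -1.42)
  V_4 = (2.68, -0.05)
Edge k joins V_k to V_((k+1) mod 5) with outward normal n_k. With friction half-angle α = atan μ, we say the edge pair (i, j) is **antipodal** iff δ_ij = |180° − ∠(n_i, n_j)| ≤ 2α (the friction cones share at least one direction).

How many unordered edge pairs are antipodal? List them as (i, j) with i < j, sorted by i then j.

count = 5; pairs: (0,2), (0,3), (1,3), (2,4), (3,4)

α = atan 0.7 = 34.99°;  2α = 69.98°
n_0 = (+0.0767, +0.9971)
n_1 = (-0.7446, +0.6675)
n_2 = (-0.9354, -0.3537)
n_3 = (+0.2849, -0.9586)
n_4 = (+0.7679, +0.6405)
  (0,1): δ = 127.48°  ·
  (0,2): δ = 64.89°  ✓
  (0,3): δ = 20.95°  ✓
  (0,4): δ = 134.23°  ·
  (1,2): δ = 117.41°  ·
  (1,3): δ = 31.57°  ✓
  (1,4): δ = 81.71°  ·
  (2,3): δ = 94.16°  ·
  (2,4): δ = 19.12°  ✓
  (3,4): δ = 66.72°  ✓
antipodal pairs: 5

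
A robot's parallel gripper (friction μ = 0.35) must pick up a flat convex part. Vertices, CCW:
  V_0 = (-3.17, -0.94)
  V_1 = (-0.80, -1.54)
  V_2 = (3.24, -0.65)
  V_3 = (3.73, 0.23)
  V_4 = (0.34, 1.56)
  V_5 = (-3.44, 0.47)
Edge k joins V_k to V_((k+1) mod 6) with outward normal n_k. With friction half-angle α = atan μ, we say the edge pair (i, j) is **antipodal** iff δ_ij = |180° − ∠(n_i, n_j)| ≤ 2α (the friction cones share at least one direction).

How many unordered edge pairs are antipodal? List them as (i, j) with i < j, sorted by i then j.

count = 4; pairs: (0,3), (0,4), (1,3), (1,4)

α = atan 0.35 = 19.29°;  2α = 38.58°
n_0 = (-0.2454, -0.9694)
n_1 = (+0.2151, -0.9766)
n_2 = (+0.8737, -0.4865)
n_3 = (+0.3652, +0.9309)
n_4 = (-0.2771, +0.9608)
n_5 = (-0.9822, -0.1881)
  (0,1): δ = 153.37°  ·
  (0,2): δ = 104.90°  ·
  (0,3): δ = 7.21°  ✓
  (0,4): δ = 30.29°  ✓
  (0,5): δ = 115.05°  ·
  (1,2): δ = 131.53°  ·
  (1,3): δ = 33.85°  ✓
  (1,4): δ = 3.66°  ✓
  (1,5): δ = 88.42°  ·
  (2,3): δ = 82.31°  ·
  (2,4): δ = 44.80°  ·
  (2,5): δ = 39.95°  ·
  (3,4): δ = 142.49°  ·
  (3,5): δ = 57.74°  ·
  (4,5): δ = 95.25°  ·
antipodal pairs: 4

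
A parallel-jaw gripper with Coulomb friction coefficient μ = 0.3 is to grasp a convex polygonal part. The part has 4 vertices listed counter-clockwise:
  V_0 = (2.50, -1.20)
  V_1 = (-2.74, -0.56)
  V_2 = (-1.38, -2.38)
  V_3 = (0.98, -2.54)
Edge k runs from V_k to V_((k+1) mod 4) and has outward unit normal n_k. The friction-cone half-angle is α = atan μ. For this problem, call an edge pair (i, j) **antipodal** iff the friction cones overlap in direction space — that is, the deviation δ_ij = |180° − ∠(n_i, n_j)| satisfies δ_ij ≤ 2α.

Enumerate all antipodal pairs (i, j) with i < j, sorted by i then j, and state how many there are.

count = 1; pairs: (0,2)

α = atan 0.3 = 16.70°;  2α = 33.40°
n_0 = (+0.1212, +0.9926)
n_1 = (-0.8011, -0.5986)
n_2 = (-0.0676, -0.9977)
n_3 = (+0.6613, -0.7501)
  (0,1): δ = 46.27°  ·
  (0,2): δ = 3.08°  ✓
  (0,3): δ = 48.36°  ·
  (1,2): δ = 130.65°  ·
  (1,3): δ = 85.37°  ·
  (2,3): δ = 134.72°  ·
antipodal pairs: 1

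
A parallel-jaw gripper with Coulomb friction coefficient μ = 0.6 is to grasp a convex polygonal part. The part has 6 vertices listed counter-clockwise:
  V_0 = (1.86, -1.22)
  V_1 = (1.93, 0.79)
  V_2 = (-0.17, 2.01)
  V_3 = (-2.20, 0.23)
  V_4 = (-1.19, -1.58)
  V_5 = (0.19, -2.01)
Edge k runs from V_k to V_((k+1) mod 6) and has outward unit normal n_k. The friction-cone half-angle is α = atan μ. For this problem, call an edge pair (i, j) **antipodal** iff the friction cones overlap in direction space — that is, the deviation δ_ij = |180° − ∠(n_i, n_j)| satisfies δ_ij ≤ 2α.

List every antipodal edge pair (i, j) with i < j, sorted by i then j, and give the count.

α = atan 0.6 = 30.96°;  2α = 61.93°
n_0 = (+0.9994, -0.0348)
n_1 = (+0.5023, +0.8647)
n_2 = (-0.6593, +0.7519)
n_3 = (-0.8732, -0.4873)
n_4 = (-0.2975, -0.9547)
n_5 = (+0.4276, -0.9040)
  (0,1): δ = 118.16°  ·
  (0,2): δ = 46.76°  ✓
  (0,3): δ = 31.16°  ✓
  (0,4): δ = 74.69°  ·
  (0,5): δ = 117.31°  ·
  (1,2): δ = 108.60°  ·
  (1,3): δ = 30.68°  ✓
  (1,4): δ = 12.85°  ✓
  (1,5): δ = 55.47°  ✓
  (2,3): δ = 102.08°  ·
  (2,4): δ = 58.55°  ✓
  (2,5): δ = 15.93°  ✓
  (3,4): δ = 136.47°  ·
  (3,5): δ = 93.85°  ·
  (4,5): δ = 137.38°  ·
antipodal pairs: 7

count = 7; pairs: (0,2), (0,3), (1,3), (1,4), (1,5), (2,4), (2,5)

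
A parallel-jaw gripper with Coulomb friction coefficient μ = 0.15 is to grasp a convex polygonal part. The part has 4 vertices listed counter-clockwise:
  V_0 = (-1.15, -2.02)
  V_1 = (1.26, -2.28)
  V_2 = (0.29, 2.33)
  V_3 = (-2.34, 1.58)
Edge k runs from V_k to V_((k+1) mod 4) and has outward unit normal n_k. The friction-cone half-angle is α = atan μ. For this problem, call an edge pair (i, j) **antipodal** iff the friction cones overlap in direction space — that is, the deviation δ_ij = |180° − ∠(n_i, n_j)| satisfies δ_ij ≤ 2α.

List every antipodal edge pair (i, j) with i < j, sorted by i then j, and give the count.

count = 1; pairs: (1,3)

α = atan 0.15 = 8.53°;  2α = 17.06°
n_0 = (-0.1073, -0.9942)
n_1 = (+0.9786, +0.2059)
n_2 = (-0.2742, +0.9617)
n_3 = (-0.9495, -0.3139)
  (0,1): δ = 71.96°  ·
  (0,2): δ = 22.07°  ·
  (0,3): δ = 114.45°  ·
  (1,2): δ = 85.97°  ·
  (1,3): δ = 6.41°  ✓
  (2,3): δ = 87.63°  ·
antipodal pairs: 1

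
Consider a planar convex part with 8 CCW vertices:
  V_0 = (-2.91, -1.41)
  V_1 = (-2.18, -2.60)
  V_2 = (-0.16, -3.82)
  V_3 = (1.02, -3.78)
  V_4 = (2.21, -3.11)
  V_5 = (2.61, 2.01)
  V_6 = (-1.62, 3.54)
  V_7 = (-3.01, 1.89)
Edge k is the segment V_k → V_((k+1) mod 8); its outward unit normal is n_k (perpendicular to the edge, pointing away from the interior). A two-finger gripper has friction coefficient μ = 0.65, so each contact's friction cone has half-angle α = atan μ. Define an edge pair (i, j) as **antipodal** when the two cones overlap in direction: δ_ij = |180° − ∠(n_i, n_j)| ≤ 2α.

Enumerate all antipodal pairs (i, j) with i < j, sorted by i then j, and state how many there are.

count = 11; pairs: (0,4), (0,5), (1,4), (1,5), (2,5), (2,6), (3,5), (3,6), (3,7), (4,6), (4,7)

α = atan 0.65 = 33.02°;  2α = 66.05°
n_0 = (-0.8524, -0.5229)
n_1 = (-0.5170, -0.8560)
n_2 = (+0.0339, -0.9994)
n_3 = (+0.4906, -0.8714)
n_4 = (+0.9970, -0.0779)
n_5 = (+0.3401, +0.9404)
n_6 = (-0.7648, +0.6443)
n_7 = (-0.9995, -0.0303)
  (0,1): δ = 152.66°  ·
  (0,2): δ = 119.59°  ·
  (0,3): δ = 92.15°  ·
  (0,4): δ = 35.99°  ✓
  (0,5): δ = 38.59°  ✓
  (0,6): δ = 108.36°  ·
  (0,7): δ = 150.21°  ·
  (1,2): δ = 146.93°  ·
  (1,3): δ = 119.49°  ·
  (1,4): δ = 63.34°  ✓
  (1,5): δ = 11.25°  ✓
  (1,6): δ = 81.02°  ·
  (1,7): δ = 122.87°  ·
  (2,3): δ = 152.56°  ·
  (2,4): δ = 96.41°  ·
  (2,5): δ = 21.83°  ✓
  (2,6): δ = 47.95°  ✓
  (2,7): δ = 89.79°  ·
  (3,4): δ = 123.85°  ·
  (3,5): δ = 49.27°  ✓
  (3,6): δ = 20.51°  ✓
  (3,7): δ = 62.36°  ✓
  (4,5): δ = 105.42°  ·
  (4,6): δ = 35.64°  ✓
  (4,7): δ = 6.20°  ✓
  (5,6): δ = 110.23°  ·
  (5,7): δ = 68.38°  ·
  (6,7): δ = 138.15°  ·
antipodal pairs: 11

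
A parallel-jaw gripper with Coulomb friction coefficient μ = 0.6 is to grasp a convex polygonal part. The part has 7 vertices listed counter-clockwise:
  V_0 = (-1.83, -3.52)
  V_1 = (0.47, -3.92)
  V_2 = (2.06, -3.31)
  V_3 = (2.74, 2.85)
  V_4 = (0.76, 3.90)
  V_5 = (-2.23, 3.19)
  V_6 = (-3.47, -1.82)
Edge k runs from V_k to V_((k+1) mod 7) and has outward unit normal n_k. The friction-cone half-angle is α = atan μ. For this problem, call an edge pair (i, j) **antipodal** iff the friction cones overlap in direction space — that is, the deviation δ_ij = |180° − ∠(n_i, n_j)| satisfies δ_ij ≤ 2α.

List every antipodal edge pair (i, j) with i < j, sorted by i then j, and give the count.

α = atan 0.6 = 30.96°;  2α = 61.93°
n_0 = (-0.1713, -0.9852)
n_1 = (+0.3582, -0.9336)
n_2 = (+0.9940, -0.1097)
n_3 = (+0.4685, +0.8835)
n_4 = (-0.2310, +0.9729)
n_5 = (-0.9707, +0.2403)
n_6 = (-0.7197, -0.6943)
  (0,1): δ = 149.14°  ·
  (0,2): δ = 86.43°  ·
  (0,3): δ = 18.07°  ✓
  (0,4): δ = 23.22°  ✓
  (0,5): δ = 85.96°  ·
  (0,6): δ = 143.84°  ·
  (1,2): δ = 117.29°  ·
  (1,3): δ = 48.93°  ✓
  (1,4): δ = 7.63°  ✓
  (1,5): δ = 55.11°  ✓
  (1,6): δ = 112.98°  ·
  (2,3): δ = 111.64°  ·
  (2,4): δ = 70.34°  ·
  (2,5): δ = 7.60°  ✓
  (2,6): δ = 50.27°  ✓
  (3,4): δ = 138.70°  ·
  (3,5): δ = 75.96°  ·
  (3,6): δ = 18.09°  ✓
  (4,5): δ = 117.26°  ·
  (4,6): δ = 59.39°  ✓
  (5,6): δ = 122.13°  ·
antipodal pairs: 9

count = 9; pairs: (0,3), (0,4), (1,3), (1,4), (1,5), (2,5), (2,6), (3,6), (4,6)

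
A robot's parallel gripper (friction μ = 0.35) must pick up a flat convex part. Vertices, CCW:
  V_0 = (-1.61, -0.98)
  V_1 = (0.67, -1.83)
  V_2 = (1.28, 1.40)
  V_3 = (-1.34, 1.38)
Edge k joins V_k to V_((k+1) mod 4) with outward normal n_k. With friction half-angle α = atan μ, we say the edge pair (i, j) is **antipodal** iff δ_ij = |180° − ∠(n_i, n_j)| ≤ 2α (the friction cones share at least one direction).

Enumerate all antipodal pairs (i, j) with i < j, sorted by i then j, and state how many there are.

α = atan 0.35 = 19.29°;  2α = 38.58°
n_0 = (-0.3493, -0.9370)
n_1 = (+0.9826, -0.1856)
n_2 = (-0.0076, +1.0000)
n_3 = (-0.9935, +0.1137)
  (0,1): δ = 80.25°  ·
  (0,2): δ = 20.88°  ✓
  (0,3): δ = 103.92°  ·
  (1,2): δ = 78.87°  ·
  (1,3): δ = 4.17°  ✓
  (2,3): δ = 96.96°  ·
antipodal pairs: 2

count = 2; pairs: (0,2), (1,3)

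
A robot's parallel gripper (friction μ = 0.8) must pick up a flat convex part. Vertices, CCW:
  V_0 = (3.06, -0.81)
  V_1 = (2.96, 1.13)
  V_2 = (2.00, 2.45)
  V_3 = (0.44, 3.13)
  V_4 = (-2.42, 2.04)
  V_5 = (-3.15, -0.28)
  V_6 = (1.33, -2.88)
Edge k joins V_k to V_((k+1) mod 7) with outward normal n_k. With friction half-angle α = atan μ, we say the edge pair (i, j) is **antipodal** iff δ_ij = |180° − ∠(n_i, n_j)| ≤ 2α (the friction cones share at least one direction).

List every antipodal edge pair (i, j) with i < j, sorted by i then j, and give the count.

α = atan 0.8 = 38.66°;  2α = 77.32°
n_0 = (+0.9987, +0.0515)
n_1 = (+0.8087, +0.5882)
n_2 = (+0.3996, +0.9167)
n_3 = (-0.3561, +0.9344)
n_4 = (-0.9539, +0.3001)
n_5 = (-0.5019, -0.8649)
n_6 = (+0.7673, -0.6413)
  (0,1): δ = 146.92°  ·
  (0,2): δ = 116.50°  ·
  (0,3): δ = 72.09°  ✓
  (0,4): δ = 20.42°  ✓
  (0,5): δ = 56.92°  ✓
  (0,6): δ = 137.16°  ·
  (1,2): δ = 149.58°  ·
  (1,3): δ = 105.16°  ·
  (1,4): δ = 53.49°  ✓
  (1,5): δ = 23.84°  ✓
  (1,6): δ = 104.09°  ·
  (2,3): δ = 135.58°  ·
  (2,4): δ = 83.91°  ·
  (2,5): δ = 6.58°  ✓
  (2,6): δ = 73.67°  ✓
  (3,4): δ = 128.33°  ·
  (3,5): δ = 50.99°  ✓
  (3,6): δ = 29.25°  ✓
  (4,5): δ = 102.66°  ·
  (4,6): δ = 22.42°  ✓
  (5,6): δ = 99.76°  ·
antipodal pairs: 10

count = 10; pairs: (0,3), (0,4), (0,5), (1,4), (1,5), (2,5), (2,6), (3,5), (3,6), (4,6)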